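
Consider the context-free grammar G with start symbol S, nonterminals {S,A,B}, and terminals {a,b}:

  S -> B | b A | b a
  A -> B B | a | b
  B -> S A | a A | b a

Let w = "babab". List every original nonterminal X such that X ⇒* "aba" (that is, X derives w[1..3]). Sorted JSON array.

Convert to CNF:
  S -> S A | T0 A | T1 A | T1 T0
  A -> B B | a | b
  B -> S A | T0 A | T1 T0
  T0 -> a
  T1 -> b

CYK table (by increasing span) (cells [i..j] with 1 ≤ i ≤ j ≤ 3 only):
  [1..1]={A,T0}  "a"  orig:{A}
  [2..2]={A,T1}  "b"  orig:{A}
  [3..3]={A,T0}  "a"  orig:{A}
  [1..2]={B,S}  "ab"
  [2..3]={B,S}  "ba"
  [1..3]={B,S}  "aba"

Original NTs in T[1,3] deriving "aba": ["B", "S"]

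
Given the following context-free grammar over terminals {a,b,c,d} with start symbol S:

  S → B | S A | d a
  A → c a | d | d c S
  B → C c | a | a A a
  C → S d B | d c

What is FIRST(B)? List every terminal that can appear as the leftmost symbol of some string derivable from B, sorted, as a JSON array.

FIRST sets, iterate to fixpoint:
round 1:
  A via A→c a: +{c}
  A via A→d: +{d}
  B via B→a: +{a}
  C via C→d c: +{d}
  S via S→B: +{a}
  S via S→d a: +{d}
  FIRST[S]={a,d}  FIRST[A]={c,d}  FIRST[B]={a}  FIRST[C]={d}
round 2:
  B via B→C c: +{d}
  C via C→S d B: +{a}
  FIRST[S]={a,d}  FIRST[A]={c,d}  FIRST[B]={a,d}  FIRST[C]={a,d}
round 3: done
  FIRST[S]={a,d}  FIRST[A]={c,d}  FIRST[B]={a,d}  FIRST[C]={a,d}

FIRST(B) = ["a", "d"]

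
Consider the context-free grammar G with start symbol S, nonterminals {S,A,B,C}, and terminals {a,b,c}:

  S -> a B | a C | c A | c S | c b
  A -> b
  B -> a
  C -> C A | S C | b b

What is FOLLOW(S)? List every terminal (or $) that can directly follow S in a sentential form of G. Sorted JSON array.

FIRST iteration:
[1]
  A via A→b: +{b}
  B via B→a: +{a}
  C via C→b b: +{b}
  S via S→a B: +{a}
  S via S→c A: +{c}
  S: {a,c}  A: {b}  B: {a}  C: {b}
[2]
  C via C→S C: +{a,c}
  S: {a,c}  A: {b}  B: {a}  C: {a,b,c}
[3] — fixpoint
  S: {a,c}  A: {b}  B: {a}  C: {a,b,c}

FOLLOW iteration:
FOLLOW(S) := {$}
[1]
  C→C A: FOLLOW(C) ⊇ FIRST(A) = {b}; new: +{b}
  C→C A: FOLLOW(A) ⊇ FOLLOW(C) ⊇ {b}; new: +{b}
  C→S C: FOLLOW(S) ⊇ FIRST(C) = {a,b,c}; new: +{a,b,c}
  S→a B: FOLLOW(B) ⊇ FOLLOW(S) ⊇ {$,a,b,c}; new: +{$,a,b,c}
  S→a C: FOLLOW(C) ⊇ FOLLOW(S) ⊇ {$,a,b,c}; new: +{$,a,c}
  S→c A: FOLLOW(A) ⊇ FOLLOW(S) ⊇ {$,a,b,c}; new: +{$,a,c}
  FOLLOW(S)={$,a,b,c}  FOLLOW(A)={$,a,b,c}  FOLLOW(B)={$,a,b,c}  FOLLOW(C)={$,a,b,c}
[2] — fixpoint
  FOLLOW(S)={$,a,b,c}  FOLLOW(A)={$,a,b,c}  FOLLOW(B)={$,a,b,c}  FOLLOW(C)={$,a,b,c}

FOLLOW(S) = ["$", "a", "b", "c"]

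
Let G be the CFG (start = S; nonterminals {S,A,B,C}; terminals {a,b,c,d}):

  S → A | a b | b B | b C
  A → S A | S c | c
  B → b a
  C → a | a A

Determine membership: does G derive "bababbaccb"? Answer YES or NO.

CNF form of G:
  S -> S A | S T0 | T1 B | T1 C | T2 T1 | c
  A -> S A | S T0 | c
  B -> T1 T2
  C -> T2 A | a
  T0 -> c
  T1 -> b
  T2 -> a

CYK table (by increasing span):
  T[0,0] 'b' = {T1}  orig:{}
  T[1,1] 'a' = {C,T2}  orig:{C}
  T[2,2] 'b' = {T1}  orig:{}
  T[3,3] 'a' = {C,T2}  orig:{C}
  T[4,4] 'b' = {T1}  orig:{}
  T[5,5] 'b' = {T1}  orig:{}
  T[6,6] 'a' = {C,T2}  orig:{C}
  T[7,7] 'c' = {A,S,T0}  orig:{A,S}
  T[8,8] 'c' = {A,S,T0}  orig:{A,S}
  T[9,9] 'b' = {T1}  orig:{}
  T[0,1] 'ba' = {B,S}
  T[1,2] 'ab' = {S}
  T[2,3] 'ba' = {B,S}
  T[3,4] 'ab' = {S}
  T[4,5] 'bb' = ∅
  T[5,6] 'ba' = {B,S}
  T[6,7] 'ac' = {C}
  T[7,8] 'cc' = {A,S}
  T[8,9] 'cb' = ∅
  T[0,2] 'bab' = ∅
  T[1,3] 'aba' = ∅
  T[2,4] 'bab' = ∅
  T[3,5] 'abb' = ∅
  T[4,6] 'bba' = {S}
  T[5,7] 'bac' = {A,S}
  T[6,8] 'acc' = {C}
  T[7,9] 'ccb' = ∅
  T[0,3] 'baba' = ∅
  T[1,4] 'abab' = ∅
  T[2,5] 'babb' = ∅
  T[3,6] 'abba' = ∅
  T[4,7] 'bbac' = {A,S}
  T[5,8] 'bacc' = {A,S}
  T[6,9] 'accb' = ∅
  T[0,4] 'babab' = ∅
  T[1,5] 'ababb' = ∅
  T[2,6] 'babba' = ∅
  T[3,7] 'abbac' = {A,C,S}
  T[4,8] 'bbacc' = {A,S}
  T[5,9] 'baccb' = ∅
  T[0,5] 'bababb' = ∅
  T[1,6] 'ababba' = ∅
  T[2,7] 'babbac' = {A,S}
  T[3,8] 'abbacc' = {A,C,S}
  T[4,9] 'bbaccb' = ∅
  T[0,6] 'bababba' = ∅
  T[1,7] 'ababbac' = {A,C,S}
  T[2,8] 'babbacc' = {A,S}
  T[3,9] 'abbaccb' = ∅
  T[0,7] 'bababbac' = {A,S}
  T[1,8] 'ababbacc' = {A,C,S}
  T[2,9] 'babbaccb' = ∅
  T[0,8] 'bababbacc' = {A,S}
  T[1,9] 'ababbaccb' = ∅
  T[0,9] 'bababbaccb' = ∅

S ∉ T[0,9] ⇒ NO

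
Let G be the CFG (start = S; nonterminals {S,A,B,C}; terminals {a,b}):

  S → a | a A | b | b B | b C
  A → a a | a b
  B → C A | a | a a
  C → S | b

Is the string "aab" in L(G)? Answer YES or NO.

CNF form of G:
  S -> T0 A | T1 B | T1 C | a | b
  A -> T0 T0 | T0 T1
  B -> C A | T0 T0 | a
  C -> T0 A | T1 B | T1 C | a | b
  T0 -> a
  T1 -> b

Fill CYK table bottom-up:
  cell(0,0) a: {B,C,S,T0}  orig:{B,C,S}
  cell(1,1) a: {B,C,S,T0}  orig:{B,C,S}
  cell(2,2) b: {C,S,T1}  orig:{C,S}
  cell(0,1) aa: {A,B}
  cell(1,2) ab: {A}
  cell(0,2) aab: {B,C,S}

S ∈ T[0,2] ⇒ YES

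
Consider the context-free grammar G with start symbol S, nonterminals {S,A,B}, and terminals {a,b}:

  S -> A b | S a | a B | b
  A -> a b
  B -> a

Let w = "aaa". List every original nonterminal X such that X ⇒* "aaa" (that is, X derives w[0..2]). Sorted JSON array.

Convert to CNF:
  S -> A T1 | S T0 | T0 B | b
  A -> T0 T1
  B -> a
  T0 -> a
  T1 -> b

Fill CYK table bottom-up, restricted to cells inside w[0..2]:
  cell(0,0) a: {B,T0}  orig:{B}
  cell(1,1) a: {B,T0}  orig:{B}
  cell(2,2) a: {B,T0}  orig:{B}
  cell(0,1) aa: {S}
  cell(1,2) aa: {S}
  cell(0,2) aaa: {S}

Original NTs in T[0,2] deriving "aaa": ["S"]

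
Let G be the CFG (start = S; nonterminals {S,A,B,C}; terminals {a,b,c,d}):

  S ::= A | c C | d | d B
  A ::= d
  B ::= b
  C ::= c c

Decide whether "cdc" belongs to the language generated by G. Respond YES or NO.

Convert to CNF:
  S -> T0 C | T1 B | d
  A -> d
  B -> b
  C -> T0 T0
  T0 -> c
  T1 -> d

CYK fill:
  cell(0,0) c: {T0}  orig:{}
  cell(1,1) d: {A,S,T1}  orig:{A,S}
  cell(2,2) c: {T0}  orig:{}
  cell(0,1) cd: ∅
  cell(1,2) dc: ∅
  cell(0,2) cdc: ∅

S ∉ T[0,2] ⇒ NO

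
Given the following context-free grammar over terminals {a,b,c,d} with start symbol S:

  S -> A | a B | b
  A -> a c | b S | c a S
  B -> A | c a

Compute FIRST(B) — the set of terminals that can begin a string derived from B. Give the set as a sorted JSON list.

FIRST iteration:
[1]
  A via A→a c: +{a}
  A via A→b S: +{b}
  A via A→c a S: +{c}
  B via B→A: +{a,b,c}
  S via S→A: +{a,b,c}
  FIRST[S]={a,b,c}  FIRST[A]={a,b,c}  FIRST[B]={a,b,c}
[2] (stable)
  FIRST[S]={a,b,c}  FIRST[A]={a,b,c}  FIRST[B]={a,b,c}

FIRST(B) = ["a", "b", "c"]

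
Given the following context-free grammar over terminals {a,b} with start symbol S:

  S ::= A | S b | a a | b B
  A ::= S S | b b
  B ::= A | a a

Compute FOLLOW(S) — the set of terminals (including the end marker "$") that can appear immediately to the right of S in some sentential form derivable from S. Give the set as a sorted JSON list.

FIRST iteration:
iter 1:
  A via A→b b: +{b}
  B via B→A: +{b}
  B via B→a a: +{a}
  S via S→A: +{b}
  S via S→a a: +{a}
  S: {a,b}  A: {b}  B: {a,b}
iter 2:
  A via A→S S: +{a}
  S: {a,b}  A: {a,b}  B: {a,b}
iter 3: (stable)
  S: {a,b}  A: {a,b}  B: {a,b}

FOLLOW sets:
seed FOLLOW(S) with $
[1]
  A→S S: FOLLOW(S) ⊇ FIRST(S) = {a,b}; new: +{a,b}
  S→A: FOLLOW(A) ⊇ FOLLOW(S) ⊇ {$,a,b}; new: +{$,a,b}
  S→b B: FOLLOW(B) ⊇ FOLLOW(S) ⊇ {$,a,b}; new: +{$,a,b}
  FOLLOW[S]={$,a,b}  FOLLOW[A]={$,a,b}  FOLLOW[B]={$,a,b}
[2] (stable)
  FOLLOW[S]={$,a,b}  FOLLOW[A]={$,a,b}  FOLLOW[B]={$,a,b}

FOLLOW(S) = ["$", "a", "b"]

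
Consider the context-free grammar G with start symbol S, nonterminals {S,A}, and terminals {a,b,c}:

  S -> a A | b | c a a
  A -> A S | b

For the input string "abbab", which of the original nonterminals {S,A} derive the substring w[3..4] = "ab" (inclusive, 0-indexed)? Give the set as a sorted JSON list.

Convert to CNF:
  S -> T0 A | T1 X2 | b
  A -> A S | b
  T0 -> a
  T1 -> c
  X2 -> T0 T0

CYK fill (cells [i..j] with 3 ≤ i ≤ j ≤ 4 only):
  T[3,3] 'a' = {T0}  orig:{}
  T[4,4] 'b' = {A,S}
  T[3,4] 'ab' = {S}

Original NTs in T[3,4] deriving "ab": ["S"]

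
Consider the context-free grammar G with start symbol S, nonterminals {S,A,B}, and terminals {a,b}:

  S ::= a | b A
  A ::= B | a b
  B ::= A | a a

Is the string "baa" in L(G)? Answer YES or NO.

CNF form of G:
  S -> T1 A | a
  A -> T0 T0 | T0 T1
  B -> T0 T0 | T0 T1
  T0 -> a
  T1 -> b

CYK table (by increasing span):
  T[0,0] 'b' = {T1}  orig:{}
  T[1,1] 'a' = {S,T0}  orig:{S}
  T[2,2] 'a' = {S,T0}  orig:{S}
  T[0,1] 'ba' = ∅
  T[1,2] 'aa' = {A,B}
  T[0,2] 'baa' = {S}

S ∈ T[0,2] ⇒ YES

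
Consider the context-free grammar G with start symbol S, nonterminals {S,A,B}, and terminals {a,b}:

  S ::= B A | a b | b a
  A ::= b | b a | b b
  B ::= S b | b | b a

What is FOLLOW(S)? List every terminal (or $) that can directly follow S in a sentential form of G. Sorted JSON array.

Compute FIRST by fixpoint:
pass 1:
  A via A→b: +{b}
  B via B→b: +{b}
  S via S→B A: +{b}
  S via S→a b: +{a}
  FIRST(S)={a,b}  FIRST(A)={b}  FIRST(B)={b}
pass 2:
  B via B→S b: +{a}
  FIRST(S)={a,b}  FIRST(A)={b}  FIRST(B)={a,b}
pass 3: — fixpoint
  FIRST(S)={a,b}  FIRST(A)={b}  FIRST(B)={a,b}

FOLLOW sets:
seed FOLLOW(S) with $
[1]
  B→S b: FOLLOW(S) ⊇ FIRST(b) = {b}; new: +{b}
  S→B A: FOLLOW(B) ⊇ FIRST(A) = {b}; new: +{b}
  S→B A: FOLLOW(A) ⊇ FOLLOW(S) ⊇ {$,b}; new: +{$,b}
  FOLLOW(S)={$,b}  FOLLOW(A)={$,b}  FOLLOW(B)={b}
[2] (stable)
  FOLLOW(S)={$,b}  FOLLOW(A)={$,b}  FOLLOW(B)={b}

FOLLOW(S) = ["$", "b"]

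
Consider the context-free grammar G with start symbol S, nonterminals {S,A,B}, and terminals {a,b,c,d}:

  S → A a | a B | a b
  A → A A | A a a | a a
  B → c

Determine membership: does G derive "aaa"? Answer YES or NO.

CNF form of G:
  S -> A T0 | T0 B | T0 T1
  A -> A A | A X2 | T0 T0
  B -> c
  T0 -> a
  T1 -> b
  X2 -> T0 T0

CYK table (by increasing span):
  T[0,0] 'a' = {T0}  orig:{}
  T[1,1] 'a' = {T0}  orig:{}
  T[2,2] 'a' = {T0}  orig:{}
  T[0,1] 'aa' = {A,X2}  orig:{A}
  T[1,2] 'aa' = {A,X2}  orig:{A}
  T[0,2] 'aaa' = {S}

S ∈ T[0,2] ⇒ YES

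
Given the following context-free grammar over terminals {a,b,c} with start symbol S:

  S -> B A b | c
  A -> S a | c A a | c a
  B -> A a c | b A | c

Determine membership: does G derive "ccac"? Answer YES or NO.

Convert to CNF:
  S -> B X5 | c
  A -> S T0 | T1 T0 | T1 X3
  B -> A X4 | T2 A | c
  T0 -> a
  T1 -> c
  T2 -> b
  X3 -> A T0
  X4 -> T0 T1
  X5 -> A T2

CYK fill:
  T[0,0] 'c' = {B,S,T1}  orig:{B,S}
  T[1,1] 'c' = {B,S,T1}  orig:{B,S}
  T[2,2] 'a' = {T0}  orig:{}
  T[3,3] 'c' = {B,S,T1}  orig:{B,S}
  T[0,1] 'cc' = ∅
  T[1,2] 'ca' = {A}
  T[2,3] 'ac' = {X4}  orig:{}
  T[0,2] 'cca' = ∅
  T[1,3] 'cac' = ∅
  T[0,3] 'ccac' = ∅

S ∉ T[0,3] ⇒ NO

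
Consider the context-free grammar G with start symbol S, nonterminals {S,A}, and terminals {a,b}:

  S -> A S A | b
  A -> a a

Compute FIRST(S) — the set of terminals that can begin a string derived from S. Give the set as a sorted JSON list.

FIRST sets, iterate to fixpoint:
round 1:
  A via A→a a: +{a}
  S via S→A S A: +{a}
  S via S→b: +{b}
  FIRST[S]={a,b}  FIRST[A]={a}
round 2: done
  FIRST[S]={a,b}  FIRST[A]={a}

FIRST(S) = ["a", "b"]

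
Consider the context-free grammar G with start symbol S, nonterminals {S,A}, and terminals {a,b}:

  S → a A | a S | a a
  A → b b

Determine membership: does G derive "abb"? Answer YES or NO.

CNF form of G:
  S -> T1 A | T1 S | T1 T1
  A -> T0 T0
  T0 -> b
  T1 -> a

Fill CYK table bottom-up:
  cell(0,0) a: {T1}  orig:{}
  cell(1,1) b: {T0}  orig:{}
  cell(2,2) b: {T0}  orig:{}
  cell(0,1) ab: ∅
  cell(1,2) bb: {A}
  cell(0,2) abb: {S}

S ∈ T[0,2] ⇒ YES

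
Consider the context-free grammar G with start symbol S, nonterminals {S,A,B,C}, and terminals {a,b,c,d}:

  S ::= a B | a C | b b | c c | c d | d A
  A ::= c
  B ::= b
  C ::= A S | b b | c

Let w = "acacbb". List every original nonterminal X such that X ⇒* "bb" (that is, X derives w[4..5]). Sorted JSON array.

Convert to CNF:
  S -> T0 T0 | T1 B | T1 C | T2 T2 | T2 T3 | T3 A
  A -> c
  B -> b
  C -> A S | T0 T0 | c
  T0 -> b
  T1 -> a
  T2 -> c
  T3 -> d

CYK table (by increasing span), restricted to cells inside w[4..5]:
  T[4,4] 'b' = {B,T0}  orig:{B}
  T[5,5] 'b' = {B,T0}  orig:{B}
  T[4,5] 'bb' = {C,S}

Original NTs in T[4,5] deriving "bb": ["C", "S"]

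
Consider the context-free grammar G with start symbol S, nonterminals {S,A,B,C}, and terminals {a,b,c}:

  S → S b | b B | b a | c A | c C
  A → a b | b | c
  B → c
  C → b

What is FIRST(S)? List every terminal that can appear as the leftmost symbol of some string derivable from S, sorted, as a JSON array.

FIRST iteration:
round 1:
  A via A→a b: +{a}
  A via A→b: +{b}
  A via A→c: +{c}
  B via B→c: +{c}
  C via C→b: +{b}
  S via S→b B: +{b}
  S via S→c A: +{c}
  S: {b,c}  A: {a,b,c}  B: {c}  C: {b}
round 2: (stable)
  S: {b,c}  A: {a,b,c}  B: {c}  C: {b}

FIRST(S) = ["b", "c"]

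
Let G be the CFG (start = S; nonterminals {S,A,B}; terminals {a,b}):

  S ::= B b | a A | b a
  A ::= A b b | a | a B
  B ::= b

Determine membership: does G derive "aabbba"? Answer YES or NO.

CNF form of G:
  S -> B T0 | T0 T1 | T1 A
  A -> A X2 | T1 B | a
  B -> b
  T0 -> b
  T1 -> a
  X2 -> T0 T0

CYK fill:
  [0..0]={A,T1}  "a"  orig:{A}
  [1..1]={A,T1}  "a"  orig:{A}
  [2..2]={B,T0}  "b"  orig:{B}
  [3..3]={B,T0}  "b"  orig:{B}
  [4..4]={B,T0}  "b"  orig:{B}
  [5..5]={A,T1}  "a"  orig:{A}
  [0..1]={S}  "aa"
  [1..2]={A}  "ab"
  [2..3]={S,X2}  "bb"  orig:{S}
  [3..4]={S,X2}  "bb"  orig:{S}
  [4..5]={S}  "ba"
  [0..2]={S}  "aab"
  [1..3]={A}  "abb"
  [2..4]=∅  "bbb"
  [3..5]=∅  "bba"
  [0..3]={S}  "aabb"
  [1..4]={A}  "abbb"
  [2..5]=∅  "bbba"
  [0..4]={S}  "aabbb"
  [1..5]=∅  "abbba"
  [0..5]=∅  "aabbba"

S ∉ T[0,5] ⇒ NO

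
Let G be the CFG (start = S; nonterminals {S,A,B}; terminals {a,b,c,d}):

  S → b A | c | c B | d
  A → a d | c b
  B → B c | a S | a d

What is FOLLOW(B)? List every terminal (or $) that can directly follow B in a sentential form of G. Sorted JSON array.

FIRST sets, iterate to fixpoint:
[1]
  A via A→a d: +{a}
  A via A→c b: +{c}
  B via B→a S: +{a}
  S via S→b A: +{b}
  S via S→c: +{c}
  S via S→d: +{d}
  S: {b,c,d}  A: {a,c}  B: {a}
[2] (no change)
  S: {b,c,d}  A: {a,c}  B: {a}

FOLLOW sets:
initialize: $ ∈ FOLLOW(S)
pass 1:
  B→B c: FOLLOW(B) ⊇ FIRST(c) = {c}; new: +{c}
  B→a S: FOLLOW(S) ⊇ FOLLOW(B) ⊇ {c}; new: +{c}
  S→b A: FOLLOW(A) ⊇ FOLLOW(S) ⊇ {$,c}; new: +{$,c}
  S→c B: FOLLOW(B) ⊇ FOLLOW(S) ⊇ {$,c}; new: +{$}
  FOLLOW(S)={$,c}  FOLLOW(A)={$,c}  FOLLOW(B)={$,c}
pass 2: — fixpoint
  FOLLOW(S)={$,c}  FOLLOW(A)={$,c}  FOLLOW(B)={$,c}

FOLLOW(B) = ["$", "c"]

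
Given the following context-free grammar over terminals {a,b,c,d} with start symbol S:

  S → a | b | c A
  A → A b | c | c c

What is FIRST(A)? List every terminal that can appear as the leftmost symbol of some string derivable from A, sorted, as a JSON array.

FIRST iteration:
round 1:
  A via A→c: +{c}
  S via S→a: +{a}
  S via S→b: +{b}
  S via S→c A: +{c}
  S: {a,b,c}  A: {c}
round 2: — fixpoint
  S: {a,b,c}  A: {c}

FIRST(A) = ["c"]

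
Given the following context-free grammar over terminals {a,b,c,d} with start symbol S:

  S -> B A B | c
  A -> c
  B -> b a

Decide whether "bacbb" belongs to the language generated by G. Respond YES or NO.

CNF form of G:
  S -> B X2 | c
  A -> c
  B -> T0 T1
  T0 -> b
  T1 -> a
  X2 -> A B

CYK table (by increasing span):
  cell(0,0) b: {T0}  orig:{}
  cell(1,1) a: {T1}  orig:{}
  cell(2,2) c: {A,S}
  cell(3,3) b: {T0}  orig:{}
  cell(4,4) b: {T0}  orig:{}
  cell(0,1) ba: {B}
  cell(1,2) ac: ∅
  cell(2,3) cb: ∅
  cell(3,4) bb: ∅
  cell(0,2) bac: ∅
  cell(1,3) acb: ∅
  cell(2,4) cbb: ∅
  cell(0,3) bacb: ∅
  cell(1,4) acbb: ∅
  cell(0,4) bacbb: ∅

S ∉ T[0,4] ⇒ NO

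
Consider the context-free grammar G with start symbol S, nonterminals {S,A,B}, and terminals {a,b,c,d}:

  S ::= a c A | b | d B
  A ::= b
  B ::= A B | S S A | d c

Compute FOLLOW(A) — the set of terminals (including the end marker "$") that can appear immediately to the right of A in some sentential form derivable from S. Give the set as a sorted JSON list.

FIRST sets, iterate to fixpoint:
pass 1:
  A via A→b: +{b}
  B via B→A B: +{b}
  B via B→d c: +{d}
  S via S→a c A: +{a}
  S via S→b: +{b}
  S via S→d B: +{d}
  FIRST[S]={a,b,d}  FIRST[A]={b}  FIRST[B]={b,d}
pass 2:
  B via B→S S A: +{a}
  FIRST[S]={a,b,d}  FIRST[A]={b}  FIRST[B]={a,b,d}
pass 3: (no change)
  FIRST[S]={a,b,d}  FIRST[A]={b}  FIRST[B]={a,b,d}

FOLLOW sets:
seed FOLLOW(S) with $
[1]
  B→A B: FOLLOW(A) ⊇ FIRST(B) = {a,b,d}; new: +{a,b,d}
  B→S S A: FOLLOW(S) ⊇ FIRST(S) = {a,b,d}; new: +{a,b,d}
  S→a c A: FOLLOW(A) ⊇ FOLLOW(S) ⊇ {$,a,b,d}; new: +{$}
  S→d B: FOLLOW(B) ⊇ FOLLOW(S) ⊇ {$,a,b,d}; new: +{$,a,b,d}
  FOLLOW[S]={$,a,b,d}  FOLLOW[A]={$,a,b,d}  FOLLOW[B]={$,a,b,d}
[2] (stable)
  FOLLOW[S]={$,a,b,d}  FOLLOW[A]={$,a,b,d}  FOLLOW[B]={$,a,b,d}

FOLLOW(A) = ["$", "a", "b", "d"]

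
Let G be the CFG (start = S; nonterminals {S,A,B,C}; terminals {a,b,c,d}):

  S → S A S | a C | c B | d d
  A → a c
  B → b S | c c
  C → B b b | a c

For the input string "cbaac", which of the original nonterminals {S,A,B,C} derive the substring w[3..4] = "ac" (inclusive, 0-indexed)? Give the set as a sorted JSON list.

CNF form of G:
  S -> S X5 | T0 C | T1 B | T3 T3
  A -> T0 T1
  B -> T1 T1 | T2 S
  C -> B X4 | T0 T1
  T0 -> a
  T1 -> c
  T2 -> b
  T3 -> d
  X4 -> T2 T2
  X5 -> A S

CYK fill (cells [i..j] with 3 ≤ i ≤ j ≤ 4 only):
  T[3,3] 'a' = {T0}  orig:{}
  T[4,4] 'c' = {T1}  orig:{}
  T[3,4] 'ac' = {A,C}

Original NTs in T[3,4] deriving "ac": ["A", "C"]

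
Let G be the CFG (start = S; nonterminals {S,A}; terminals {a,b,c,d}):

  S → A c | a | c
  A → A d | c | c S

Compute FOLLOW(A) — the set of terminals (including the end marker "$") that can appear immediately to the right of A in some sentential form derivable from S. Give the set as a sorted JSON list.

FIRST iteration:
iter 1:
  A via A→c: +{c}
  S via S→A c: +{c}
  S via S→a: +{a}
  FIRST(S)={a,c}  FIRST(A)={c}
iter 2: (no change)
  FIRST(S)={a,c}  FIRST(A)={c}

Compute FOLLOW by fixpoint:
FOLLOW(S) := {$}
iter 1:
  A→A d: FOLLOW(A) ⊇ FIRST(d) = {d}; new: +{d}
  A→c S: FOLLOW(S) ⊇ FOLLOW(A) ⊇ {d}; new: +{d}
  S→A c: FOLLOW(A) ⊇ FIRST(c) = {c}; new: +{c}
  S: {$,d}  A: {c,d}
iter 2:
  A→c S: FOLLOW(S) ⊇ FOLLOW(A) ⊇ {c,d}; new: +{c}
  S: {$,c,d}  A: {c,d}
iter 3: (no change)
  S: {$,c,d}  A: {c,d}

FOLLOW(A) = ["c", "d"]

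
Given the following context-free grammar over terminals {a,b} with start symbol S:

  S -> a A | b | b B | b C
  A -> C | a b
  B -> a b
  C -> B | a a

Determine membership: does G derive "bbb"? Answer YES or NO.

Convert to CNF:
  S -> T0 A | T1 B | T1 C | b
  A -> T0 T0 | T0 T1
  B -> T0 T1
  C -> T0 T0 | T0 T1
  T0 -> a
  T1 -> b

CYK table (by increasing span):
  cell(0,0) b: {S,T1}  orig:{S}
  cell(1,1) b: {S,T1}  orig:{S}
  cell(2,2) b: {S,T1}  orig:{S}
  cell(0,1) bb: ∅
  cell(1,2) bb: ∅
  cell(0,2) bbb: ∅

S ∉ T[0,2] ⇒ NO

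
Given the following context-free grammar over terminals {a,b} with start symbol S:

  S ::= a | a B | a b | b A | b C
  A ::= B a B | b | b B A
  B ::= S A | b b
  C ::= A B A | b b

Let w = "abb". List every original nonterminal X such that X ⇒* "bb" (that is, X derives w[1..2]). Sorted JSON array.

Convert to CNF:
  S -> T0 B | T0 T1 | T1 A | T1 C | a
  A -> B X2 | T1 X3 | b
  B -> S A | T1 T1
  C -> A X4 | T1 T1
  T0 -> a
  T1 -> b
  X2 -> T0 B
  X3 -> B A
  X4 -> B A

CYK fill (cells [i..j] with 1 ≤ i ≤ j ≤ 2 only):
  [1..1]={A,T1}  "b"  orig:{A}
  [2..2]={A,T1}  "b"  orig:{A}
  [1..2]={B,C,S}  "bb"

Original NTs in T[1,2] deriving "bb": ["B", "C", "S"]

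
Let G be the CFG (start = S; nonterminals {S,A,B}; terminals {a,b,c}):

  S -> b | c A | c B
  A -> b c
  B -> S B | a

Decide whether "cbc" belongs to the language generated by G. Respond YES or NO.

Convert to CNF:
  S -> T1 A | T1 B | b
  A -> T0 T1
  B -> S B | a
  T0 -> b
  T1 -> c

CYK fill:
  cell(0,0) c: {T1}  orig:{}
  cell(1,1) b: {S,T0}  orig:{S}
  cell(2,2) c: {T1}  orig:{}
  cell(0,1) cb: ∅
  cell(1,2) bc: {A}
  cell(0,2) cbc: {S}

S ∈ T[0,2] ⇒ YES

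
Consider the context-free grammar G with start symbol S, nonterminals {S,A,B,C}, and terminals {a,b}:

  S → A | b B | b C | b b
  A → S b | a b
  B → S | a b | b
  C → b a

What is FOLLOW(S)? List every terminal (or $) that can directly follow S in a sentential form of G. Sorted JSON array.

Compute FIRST by fixpoint:
round 1:
  A via A→a b: +{a}
  B via B→a b: +{a}
  B via B→b: +{b}
  C via C→b a: +{b}
  S via S→A: +{a}
  S via S→b B: +{b}
  S: {a,b}  A: {a}  B: {a,b}  C: {b}
round 2:
  A via A→S b: +{b}
  S: {a,b}  A: {a,b}  B: {a,b}  C: {b}
round 3: — fixpoint
  S: {a,b}  A: {a,b}  B: {a,b}  C: {b}

FOLLOW sets:
seed FOLLOW(S) with $
round 1:
  A→S b: FOLLOW(S) ⊇ FIRST(b) = {b}; new: +{b}
  S→A: FOLLOW(A) ⊇ FOLLOW(S) ⊇ {$,b}; new: +{$,b}
  S→b B: FOLLOW(B) ⊇ FOLLOW(S) ⊇ {$,b}; new: +{$,b}
  S→b C: FOLLOW(C) ⊇ FOLLOW(S) ⊇ {$,b}; new: +{$,b}
  FOLLOW[S]={$,b}  FOLLOW[A]={$,b}  FOLLOW[B]={$,b}  FOLLOW[C]={$,b}
round 2: done
  FOLLOW[S]={$,b}  FOLLOW[A]={$,b}  FOLLOW[B]={$,b}  FOLLOW[C]={$,b}

FOLLOW(S) = ["$", "b"]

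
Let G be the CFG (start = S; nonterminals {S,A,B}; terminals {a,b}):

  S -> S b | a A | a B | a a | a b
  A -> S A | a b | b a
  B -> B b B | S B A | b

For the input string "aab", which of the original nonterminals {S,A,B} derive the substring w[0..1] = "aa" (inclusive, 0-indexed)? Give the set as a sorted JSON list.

CNF form of G:
  S -> S T1 | T0 A | T0 B | T0 T0 | T0 T1
  A -> S A | T0 T1 | T1 T0
  B -> B X2 | S X3 | b
  T0 -> a
  T1 -> b
  X2 -> T1 B
  X3 -> B A

CYK fill, restricted to cells inside w[0..1]:
  T[0,0] 'a' = {T0}  orig:{}
  T[1,1] 'a' = {T0}  orig:{}
  T[0,1] 'aa' = {S}

Original NTs in T[0,1] deriving "aa": ["S"]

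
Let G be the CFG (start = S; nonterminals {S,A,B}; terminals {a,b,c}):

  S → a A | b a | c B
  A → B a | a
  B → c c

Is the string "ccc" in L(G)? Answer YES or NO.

Convert to CNF:
  S -> T0 A | T1 B | T2 T0
  A -> B T0 | a
  B -> T1 T1
  T0 -> a
  T1 -> c
  T2 -> b

Fill CYK table bottom-up:
  T[0,0] 'c' = {T1}  orig:{}
  T[1,1] 'c' = {T1}  orig:{}
  T[2,2] 'c' = {T1}  orig:{}
  T[0,1] 'cc' = {B}
  T[1,2] 'cc' = {B}
  T[0,2] 'ccc' = {S}

S ∈ T[0,2] ⇒ YES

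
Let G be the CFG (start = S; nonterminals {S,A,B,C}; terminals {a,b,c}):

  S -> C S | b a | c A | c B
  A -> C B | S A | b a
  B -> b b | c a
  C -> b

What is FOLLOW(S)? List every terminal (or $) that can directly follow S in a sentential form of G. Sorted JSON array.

Compute FIRST by fixpoint:
[1]
  A via A→b a: +{b}
  B via B→b b: +{b}
  B via B→c a: +{c}
  C via C→b: +{b}
  S via S→C S: +{b}
  S via S→c A: +{c}
  S: {b,c}  A: {b}  B: {b,c}  C: {b}
[2]
  A via A→S A: +{c}
  S: {b,c}  A: {b,c}  B: {b,c}  C: {b}
[3] — fixpoint
  S: {b,c}  A: {b,c}  B: {b,c}  C: {b}

FOLLOW iteration:
initialize: $ ∈ FOLLOW(S)
[1]
  A→C B: FOLLOW(C) ⊇ FIRST(B) = {b,c}; new: +{b,c}
  A→S A: FOLLOW(S) ⊇ FIRST(A) = {b,c}; new: +{b,c}
  S→c A: FOLLOW(A) ⊇ FOLLOW(S) ⊇ {$,b,c}; new: +{$,b,c}
  S→c B: FOLLOW(B) ⊇ FOLLOW(S) ⊇ {$,b,c}; new: +{$,b,c}
  S: {$,b,c}  A: {$,b,c}  B: {$,b,c}  C: {b,c}
[2] done
  S: {$,b,c}  A: {$,b,c}  B: {$,b,c}  C: {b,c}

FOLLOW(S) = ["$", "b", "c"]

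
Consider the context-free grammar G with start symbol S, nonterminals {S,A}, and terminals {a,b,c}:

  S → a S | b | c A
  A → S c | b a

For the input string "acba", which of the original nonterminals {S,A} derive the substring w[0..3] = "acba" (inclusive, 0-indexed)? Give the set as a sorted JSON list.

CNF form of G:
  S -> T0 A | T2 S | b
  A -> S T0 | T1 T2
  T0 -> c
  T1 -> b
  T2 -> a

CYK table (by increasing span) (cells [i..j] with 0 ≤ i ≤ j ≤ 3 only):
  cell(0,0) a: {T2}  orig:{}
  cell(1,1) c: {T0}  orig:{}
  cell(2,2) b: {S,T1}  orig:{S}
  cell(3,3) a: {T2}  orig:{}
  cell(0,1) ac: ∅
  cell(1,2) cb: ∅
  cell(2,3) ba: {A}
  cell(0,2) acb: ∅
  cell(1,3) cba: {S}
  cell(0,3) acba: {S}

Original NTs in T[0,3] deriving "acba": ["S"]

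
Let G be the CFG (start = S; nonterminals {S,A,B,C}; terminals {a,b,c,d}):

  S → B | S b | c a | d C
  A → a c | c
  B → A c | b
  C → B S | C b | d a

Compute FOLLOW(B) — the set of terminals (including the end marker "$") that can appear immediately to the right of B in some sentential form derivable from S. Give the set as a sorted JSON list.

FIRST sets, iterate to fixpoint:
round 1:
  A via A→a c: +{a}
  A via A→c: +{c}
  B via B→A c: +{a,c}
  B via B→b: +{b}
  C via C→B S: +{a,b,c}
  C via C→d a: +{d}
  S via S→B: +{a,b,c}
  S via S→d C: +{d}
  S: {a,b,c,d}  A: {a,c}  B: {a,b,c}  C: {a,b,c,d}
round 2: (no change)
  S: {a,b,c,d}  A: {a,c}  B: {a,b,c}  C: {a,b,c,d}

Compute FOLLOW by fixpoint:
FOLLOW(S) := {$}
pass 1:
  B→A c: FOLLOW(A) ⊇ FIRST(c) = {c}; new: +{c}
  C→B S: FOLLOW(B) ⊇ FIRST(S) = {a,b,c,d}; new: +{a,b,c,d}
  C→C b: FOLLOW(C) ⊇ FIRST(b) = {b}; new: +{b}
  S→B: FOLLOW(B) ⊇ FOLLOW(S) ⊇ {$}; new: +{$}
  S→S b: FOLLOW(S) ⊇ FIRST(b) = {b}; new: +{b}
  S→d C: FOLLOW(C) ⊇ FOLLOW(S) ⊇ {$,b}; new: +{$}
  FOLLOW(S)={$,b}  FOLLOW(A)={c}  FOLLOW(B)={$,a,b,c,d}  FOLLOW(C)={$,b}
pass 2: — fixpoint
  FOLLOW(S)={$,b}  FOLLOW(A)={c}  FOLLOW(B)={$,a,b,c,d}  FOLLOW(C)={$,b}

FOLLOW(B) = ["$", "a", "b", "c", "d"]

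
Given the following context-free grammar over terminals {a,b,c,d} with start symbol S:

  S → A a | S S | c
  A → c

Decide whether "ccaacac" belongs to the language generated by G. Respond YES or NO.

CNF form of G:
  S -> A T0 | S S | c
  A -> c
  T0 -> a

CYK fill:
  cell(0,0) c: {A,S}
  cell(1,1) c: {A,S}
  cell(2,2) a: {T0}  orig:{}
  cell(3,3) a: {T0}  orig:{}
  cell(4,4) c: {A,S}
  cell(5,5) a: {T0}  orig:{}
  cell(6,6) c: {A,S}
  cell(0,1) cc: {S}
  cell(1,2) ca: {S}
  cell(2,3) aa: ∅
  cell(3,4) ac: ∅
  cell(4,5) ca: {S}
  cell(5,6) ac: ∅
  cell(0,2) cca: {S}
  cell(1,3) caa: ∅
  cell(2,4) aac: ∅
  cell(3,5) aca: ∅
  cell(4,6) cac: {S}
  cell(0,3) ccaa: ∅
  cell(1,4) caac: ∅
  cell(2,5) aaca: ∅
  cell(3,6) acac: ∅
  cell(0,4) ccaac: ∅
  cell(1,5) caaca: ∅
  cell(2,6) aacac: ∅
  cell(0,5) ccaaca: ∅
  cell(1,6) caacac: ∅
  cell(0,6) ccaacac: ∅

S ∉ T[0,6] ⇒ NO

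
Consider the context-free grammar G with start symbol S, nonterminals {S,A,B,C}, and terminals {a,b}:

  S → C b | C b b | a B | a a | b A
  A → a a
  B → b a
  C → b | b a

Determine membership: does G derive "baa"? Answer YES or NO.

CNF form of G:
  S -> C T1 | C X2 | T0 B | T0 T0 | T1 A
  A -> T0 T0
  B -> T1 T0
  C -> T1 T0 | b
  T0 -> a
  T1 -> b
  X2 -> T1 T1

Fill CYK table bottom-up:
  [0..0]={C,T1}  "b"  orig:{C}
  [1..1]={T0}  "a"  orig:{}
  [2..2]={T0}  "a"  orig:{}
  [0..1]={B,C}  "ba"
  [1..2]={A,S}  "aa"
  [0..2]={S}  "baa"

S ∈ T[0,2] ⇒ YES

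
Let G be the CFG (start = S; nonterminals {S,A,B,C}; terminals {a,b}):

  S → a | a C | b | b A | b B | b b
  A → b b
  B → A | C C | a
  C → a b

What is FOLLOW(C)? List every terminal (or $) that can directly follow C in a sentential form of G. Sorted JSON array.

FIRST iteration:
iter 1:
  A via A→b b: +{b}
  B via B→A: +{b}
  B via B→a: +{a}
  C via C→a b: +{a}
  S via S→a: +{a}
  S via S→b: +{b}
  FIRST[S]={a,b}  FIRST[A]={b}  FIRST[B]={a,b}  FIRST[C]={a}
iter 2: (stable)
  FIRST[S]={a,b}  FIRST[A]={b}  FIRST[B]={a,b}  FIRST[C]={a}

Compute FOLLOW by fixpoint:
initialize: $ ∈ FOLLOW(S)
[1]
  B→C C: FOLLOW(C) ⊇ FIRST(C) = {a}; new: +{a}
  S→a C: FOLLOW(C) ⊇ FOLLOW(S) ⊇ {$}; new: +{$}
  S→b A: FOLLOW(A) ⊇ FOLLOW(S) ⊇ {$}; new: +{$}
  S→b B: FOLLOW(B) ⊇ FOLLOW(S) ⊇ {$}; new: +{$}
  FOLLOW[S]={$}  FOLLOW[A]={$}  FOLLOW[B]={$}  FOLLOW[C]={$,a}
[2] done
  FOLLOW[S]={$}  FOLLOW[A]={$}  FOLLOW[B]={$}  FOLLOW[C]={$,a}

FOLLOW(C) = ["$", "a"]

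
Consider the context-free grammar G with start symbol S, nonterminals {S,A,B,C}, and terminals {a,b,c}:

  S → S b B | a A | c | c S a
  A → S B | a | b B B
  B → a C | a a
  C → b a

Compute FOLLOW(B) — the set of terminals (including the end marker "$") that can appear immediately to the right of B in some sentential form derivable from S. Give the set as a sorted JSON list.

FIRST sets, iterate to fixpoint:
[1]
  A via A→a: +{a}
  A via A→b B B: +{b}
  B via B→a C: +{a}
  C via C→b a: +{b}
  S via S→a A: +{a}
  S via S→c: +{c}
  S: {a,c}  A: {a,b}  B: {a}  C: {b}
[2]
  A via A→S B: +{c}
  S: {a,c}  A: {a,b,c}  B: {a}  C: {b}
[3] done
  S: {a,c}  A: {a,b,c}  B: {a}  C: {b}

Compute FOLLOW by fixpoint:
FOLLOW(S) := {$}
iter 1:
  A→S B: FOLLOW(S) ⊇ FIRST(B) = {a}; new: +{a}
  A→b B B: FOLLOW(B) ⊇ FIRST(B) = {a}; new: +{a}
  B→a C: FOLLOW(C) ⊇ FOLLOW(B) ⊇ {a}; new: +{a}
  S→S b B: FOLLOW(S) ⊇ FIRST(b) = {b}; new: +{b}
  S→S b B: FOLLOW(B) ⊇ FOLLOW(S) ⊇ {$,a,b}; new: +{$,b}
  S→a A: FOLLOW(A) ⊇ FOLLOW(S) ⊇ {$,a,b}; new: +{$,a,b}
  S: {$,a,b}  A: {$,a,b}  B: {$,a,b}  C: {a}
iter 2:
  B→a C: FOLLOW(C) ⊇ FOLLOW(B) ⊇ {$,a,b}; new: +{$,b}
  S: {$,a,b}  A: {$,a,b}  B: {$,a,b}  C: {$,a,b}
iter 3: — fixpoint
  S: {$,a,b}  A: {$,a,b}  B: {$,a,b}  C: {$,a,b}

FOLLOW(B) = ["$", "a", "b"]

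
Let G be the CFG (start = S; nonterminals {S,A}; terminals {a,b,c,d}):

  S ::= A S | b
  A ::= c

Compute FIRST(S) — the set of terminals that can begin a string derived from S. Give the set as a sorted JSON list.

Compute FIRST by fixpoint:
round 1:
  A via A→c: +{c}
  S via S→A S: +{c}
  S via S→b: +{b}
  FIRST[S]={b,c}  FIRST[A]={c}
round 2: — fixpoint
  FIRST[S]={b,c}  FIRST[A]={c}

FIRST(S) = ["b", "c"]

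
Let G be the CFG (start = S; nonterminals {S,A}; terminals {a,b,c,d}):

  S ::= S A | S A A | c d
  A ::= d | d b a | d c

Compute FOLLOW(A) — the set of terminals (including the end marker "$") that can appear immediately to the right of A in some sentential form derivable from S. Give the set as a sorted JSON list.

FIRST sets, iterate to fixpoint:
pass 1:
  A via A→d: +{d}
  S via S→c d: +{c}
  FIRST(S)={c}  FIRST(A)={d}
pass 2: (stable)
  FIRST(S)={c}  FIRST(A)={d}

Compute FOLLOW by fixpoint:
initialize: $ ∈ FOLLOW(S)
iter 1:
  S→S A: FOLLOW(S) ⊇ FIRST(A) = {d}; new: +{d}
  S→S A: FOLLOW(A) ⊇ FOLLOW(S) ⊇ {$,d}; new: +{$,d}
  FOLLOW(S)={$,d}  FOLLOW(A)={$,d}
iter 2: (no change)
  FOLLOW(S)={$,d}  FOLLOW(A)={$,d}

FOLLOW(A) = ["$", "d"]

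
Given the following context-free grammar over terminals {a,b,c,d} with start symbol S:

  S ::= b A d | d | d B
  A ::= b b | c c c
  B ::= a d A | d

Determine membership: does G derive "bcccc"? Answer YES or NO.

CNF form of G:
  S -> T0 X6 | T3 B | d
  A -> T0 T0 | T1 X4
  B -> T2 X5 | d
  T0 -> b
  T1 -> c
  T2 -> a
  T3 -> d
  X4 -> T1 T1
  X5 -> T3 A
  X6 -> A T3

CYK table (by increasing span):
  cell(0,0) b: {T0}  orig:{}
  cell(1,1) c: {T1}  orig:{}
  cell(2,2) c: {T1}  orig:{}
  cell(3,3) c: {T1}  orig:{}
  cell(4,4) c: {T1}  orig:{}
  cell(0,1) bc: ∅
  cell(1,2) cc: {X4}  orig:{}
  cell(2,3) cc: {X4}  orig:{}
  cell(3,4) cc: {X4}  orig:{}
  cell(0,2) bcc: ∅
  cell(1,3) ccc: {A}
  cell(2,4) ccc: {A}
  cell(0,3) bccc: ∅
  cell(1,4) cccc: ∅
  cell(0,4) bcccc: ∅

S ∉ T[0,4] ⇒ NO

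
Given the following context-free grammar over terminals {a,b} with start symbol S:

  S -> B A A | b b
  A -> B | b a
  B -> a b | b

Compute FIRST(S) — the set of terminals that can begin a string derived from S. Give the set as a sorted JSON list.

Compute FIRST by fixpoint:
[1]
  A via A→b a: +{b}
  B via B→a b: +{a}
  B via B→b: +{b}
  S via S→B A A: +{a,b}
  FIRST[S]={a,b}  FIRST[A]={b}  FIRST[B]={a,b}
[2]
  A via A→B: +{a}
  FIRST[S]={a,b}  FIRST[A]={a,b}  FIRST[B]={a,b}
[3] (no change)
  FIRST[S]={a,b}  FIRST[A]={a,b}  FIRST[B]={a,b}

FIRST(S) = ["a", "b"]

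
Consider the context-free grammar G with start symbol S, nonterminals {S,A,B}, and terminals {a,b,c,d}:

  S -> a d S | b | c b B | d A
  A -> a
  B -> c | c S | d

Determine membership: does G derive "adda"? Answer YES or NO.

Convert to CNF:
  S -> T0 X5 | T1 X4 | T2 A | b
  A -> a
  B -> T0 S | c | d
  T0 -> c
  T1 -> a
  T2 -> d
  T3 -> b
  X4 -> T2 S
  X5 -> T3 B

Fill CYK table bottom-up:
  cell(0,0) a: {A,T1}  orig:{A}
  cell(1,1) d: {B,T2}  orig:{B}
  cell(2,2) d: {B,T2}  orig:{B}
  cell(3,3) a: {A,T1}  orig:{A}
  cell(0,1) ad: ∅
  cell(1,2) dd: ∅
  cell(2,3) da: {S}
  cell(0,2) add: ∅
  cell(1,3) dda: {X4}  orig:{}
  cell(0,3) adda: {S}

S ∈ T[0,3] ⇒ YES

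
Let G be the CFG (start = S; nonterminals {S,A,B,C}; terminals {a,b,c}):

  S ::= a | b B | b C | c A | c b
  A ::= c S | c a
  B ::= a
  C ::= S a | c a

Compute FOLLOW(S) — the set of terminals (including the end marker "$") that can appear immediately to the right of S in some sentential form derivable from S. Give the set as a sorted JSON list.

FIRST sets, iterate to fixpoint:
[1]
  A via A→c S: +{c}
  B via B→a: +{a}
  C via C→c a: +{c}
  S via S→a: +{a}
  S via S→b B: +{b}
  S via S→c A: +{c}
  S: {a,b,c}  A: {c}  B: {a}  C: {c}
[2]
  C via C→S a: +{a,b}
  S: {a,b,c}  A: {c}  B: {a}  C: {a,b,c}
[3] (no change)
  S: {a,b,c}  A: {c}  B: {a}  C: {a,b,c}

Compute FOLLOW by fixpoint:
FOLLOW(S) := {$}
round 1:
  C→S a: FOLLOW(S) ⊇ FIRST(a) = {a}; new: +{a}
  S→b B: FOLLOW(B) ⊇ FOLLOW(S) ⊇ {$,a}; new: +{$,a}
  S→b C: FOLLOW(C) ⊇ FOLLOW(S) ⊇ {$,a}; new: +{$,a}
  S→c A: FOLLOW(A) ⊇ FOLLOW(S) ⊇ {$,a}; new: +{$,a}
  FOLLOW[S]={$,a}  FOLLOW[A]={$,a}  FOLLOW[B]={$,a}  FOLLOW[C]={$,a}
round 2: (stable)
  FOLLOW[S]={$,a}  FOLLOW[A]={$,a}  FOLLOW[B]={$,a}  FOLLOW[C]={$,a}

FOLLOW(S) = ["$", "a"]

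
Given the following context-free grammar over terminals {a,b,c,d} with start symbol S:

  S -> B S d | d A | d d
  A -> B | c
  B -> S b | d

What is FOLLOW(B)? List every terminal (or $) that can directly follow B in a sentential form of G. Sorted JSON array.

Compute FIRST by fixpoint:
round 1:
  A via A→c: +{c}
  B via B→d: +{d}
  S via S→B S d: +{d}
  FIRST[S]={d}  FIRST[A]={c}  FIRST[B]={d}
round 2:
  A via A→B: +{d}
  FIRST[S]={d}  FIRST[A]={c,d}  FIRST[B]={d}
round 3: — fixpoint
  FIRST[S]={d}  FIRST[A]={c,d}  FIRST[B]={d}

Compute FOLLOW by fixpoint:
FOLLOW(S) := {$}
round 1:
  B→S b: FOLLOW(S) ⊇ FIRST(b) = {b}; new: +{b}
  S→B S d: FOLLOW(B) ⊇ FIRST(S) = {d}; new: +{d}
  S→B S d: FOLLOW(S) ⊇ FIRST(d) = {d}; new: +{d}
  S→d A: FOLLOW(A) ⊇ FOLLOW(S) ⊇ {$,b,d}; new: +{$,b,d}
  FOLLOW(S)={$,b,d}  FOLLOW(A)={$,b,d}  FOLLOW(B)={d}
round 2:
  A→B: FOLLOW(B) ⊇ FOLLOW(A) ⊇ {$,b,d}; new: +{$,b}
  FOLLOW(S)={$,b,d}  FOLLOW(A)={$,b,d}  FOLLOW(B)={$,b,d}
round 3: — fixpoint
  FOLLOW(S)={$,b,d}  FOLLOW(A)={$,b,d}  FOLLOW(B)={$,b,d}

FOLLOW(B) = ["$", "b", "d"]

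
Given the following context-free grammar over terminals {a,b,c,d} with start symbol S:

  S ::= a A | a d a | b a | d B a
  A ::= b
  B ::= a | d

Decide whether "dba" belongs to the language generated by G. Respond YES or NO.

Convert to CNF:
  S -> T0 A | T0 X3 | T1 X4 | T2 T0
  A -> b
  B -> a | d
  T0 -> a
  T1 -> d
  T2 -> b
  X3 -> T1 T0
  X4 -> B T0

CYK fill:
  cell(0,0) d: {B,T1}  orig:{B}
  cell(1,1) b: {A,T2}  orig:{A}
  cell(2,2) a: {B,T0}  orig:{B}
  cell(0,1) db: ∅
  cell(1,2) ba: {S}
  cell(0,2) dba: ∅

S ∉ T[0,2] ⇒ NO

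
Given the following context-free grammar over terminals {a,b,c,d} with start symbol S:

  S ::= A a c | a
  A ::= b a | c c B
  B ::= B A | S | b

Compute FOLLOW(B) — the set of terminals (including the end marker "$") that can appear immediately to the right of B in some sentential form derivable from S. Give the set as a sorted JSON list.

FIRST iteration:
iter 1:
  A via A→b a: +{b}
  A via A→c c B: +{c}
  B via B→b: +{b}
  S via S→A a c: +{b,c}
  S via S→a: +{a}
  FIRST[S]={a,b,c}  FIRST[A]={b,c}  FIRST[B]={b}
iter 2:
  B via B→S: +{a,c}
  FIRST[S]={a,b,c}  FIRST[A]={b,c}  FIRST[B]={a,b,c}
iter 3: (stable)
  FIRST[S]={a,b,c}  FIRST[A]={b,c}  FIRST[B]={a,b,c}

FOLLOW iteration:
seed FOLLOW(S) with $
[1]
  B→B A: FOLLOW(B) ⊇ FIRST(A) = {b,c}; new: +{b,c}
  B→B A: FOLLOW(A) ⊇ FOLLOW(B) ⊇ {b,c}; new: +{b,c}
  B→S: FOLLOW(S) ⊇ FOLLOW(B) ⊇ {b,c}; new: +{b,c}
  S→A a c: FOLLOW(A) ⊇ FIRST(a) = {a}; new: +{a}
  FOLLOW(S)={$,b,c}  FOLLOW(A)={a,b,c}  FOLLOW(B)={b,c}
[2]
  A→c c B: FOLLOW(B) ⊇ FOLLOW(A) ⊇ {a,b,c}; new: +{a}
  B→S: FOLLOW(S) ⊇ FOLLOW(B) ⊇ {a,b,c}; new: +{a}
  FOLLOW(S)={$,a,b,c}  FOLLOW(A)={a,b,c}  FOLLOW(B)={a,b,c}
[3] done
  FOLLOW(S)={$,a,b,c}  FOLLOW(A)={a,b,c}  FOLLOW(B)={a,b,c}

FOLLOW(B) = ["a", "b", "c"]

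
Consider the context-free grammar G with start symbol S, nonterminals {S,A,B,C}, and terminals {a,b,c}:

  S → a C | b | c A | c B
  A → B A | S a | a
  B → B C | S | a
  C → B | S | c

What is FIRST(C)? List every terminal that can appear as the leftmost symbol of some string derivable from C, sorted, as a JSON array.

FIRST iteration:
iter 1:
  A via A→a: +{a}
  B via B→a: +{a}
  C via C→B: +{a}
  C via C→c: +{c}
  S via S→a C: +{a}
  S via S→b: +{b}
  S via S→c A: +{c}
  FIRST[S]={a,b,c}  FIRST[A]={a}  FIRST[B]={a}  FIRST[C]={a,c}
iter 2:
  A via A→S a: +{b,c}
  B via B→S: +{b,c}
  C via C→B: +{b}
  FIRST[S]={a,b,c}  FIRST[A]={a,b,c}  FIRST[B]={a,b,c}  FIRST[C]={a,b,c}
iter 3: (stable)
  FIRST[S]={a,b,c}  FIRST[A]={a,b,c}  FIRST[B]={a,b,c}  FIRST[C]={a,b,c}

FIRST(C) = ["a", "b", "c"]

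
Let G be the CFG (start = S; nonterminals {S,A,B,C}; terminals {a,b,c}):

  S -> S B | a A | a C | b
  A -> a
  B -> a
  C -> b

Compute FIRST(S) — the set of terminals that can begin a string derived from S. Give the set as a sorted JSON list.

Compute FIRST by fixpoint:
round 1:
  A via A→a: +{a}
  B via B→a: +{a}
  C via C→b: +{b}
  S via S→a A: +{a}
  S via S→b: +{b}
  FIRST(S)={a,b}  FIRST(A)={a}  FIRST(B)={a}  FIRST(C)={b}
round 2: (stable)
  FIRST(S)={a,b}  FIRST(A)={a}  FIRST(B)={a}  FIRST(C)={b}

FIRST(S) = ["a", "b"]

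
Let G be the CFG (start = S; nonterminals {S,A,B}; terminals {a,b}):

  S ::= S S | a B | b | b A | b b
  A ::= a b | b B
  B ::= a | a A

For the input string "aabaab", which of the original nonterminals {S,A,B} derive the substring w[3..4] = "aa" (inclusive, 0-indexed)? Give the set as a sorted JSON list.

CNF form of G:
  S -> S S | T0 B | T1 A | T1 T1 | b
  A -> T0 T1 | T1 B
  B -> T0 A | a
  T0 -> a
  T1 -> b

CYK table (by increasing span), restricted to cells inside w[3..4]:
  [3..3]={B,T0}  "a"  orig:{B}
  [4..4]={B,T0}  "a"  orig:{B}
  [3..4]={S}  "aa"

Original NTs in T[3,4] deriving "aa": ["S"]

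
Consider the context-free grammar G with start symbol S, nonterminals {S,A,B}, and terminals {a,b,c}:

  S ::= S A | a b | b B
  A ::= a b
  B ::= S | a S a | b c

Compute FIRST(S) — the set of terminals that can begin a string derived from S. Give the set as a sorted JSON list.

Compute FIRST by fixpoint:
round 1:
  A via A→a b: +{a}
  B via B→a S a: +{a}
  B via B→b c: +{b}
  S via S→a b: +{a}
  S via S→b B: +{b}
  FIRST[S]={a,b}  FIRST[A]={a}  FIRST[B]={a,b}
round 2: done
  FIRST[S]={a,b}  FIRST[A]={a}  FIRST[B]={a,b}

FIRST(S) = ["a", "b"]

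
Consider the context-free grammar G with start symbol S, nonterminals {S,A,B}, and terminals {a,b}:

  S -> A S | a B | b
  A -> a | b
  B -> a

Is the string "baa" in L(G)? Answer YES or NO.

Convert to CNF:
  S -> A S | T0 B | b
  A -> a | b
  B -> a
  T0 -> a

Fill CYK table bottom-up:
  [0..0]={A,S}  "b"
  [1..1]={A,B,T0}  "a"  orig:{A,B}
  [2..2]={A,B,T0}  "a"  orig:{A,B}
  [0..1]=∅  "ba"
  [1..2]={S}  "aa"
  [0..2]={S}  "baa"

S ∈ T[0,2] ⇒ YES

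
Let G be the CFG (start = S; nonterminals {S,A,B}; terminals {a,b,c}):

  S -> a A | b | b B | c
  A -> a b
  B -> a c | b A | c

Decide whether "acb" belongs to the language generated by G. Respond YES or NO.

CNF form of G:
  S -> T0 A | T1 B | b | c
  A -> T0 T1
  B -> T0 T2 | T1 A | c
  T0 -> a
  T1 -> b
  T2 -> c

CYK fill:
  [0..0]={T0}  "a"  orig:{}
  [1..1]={B,S,T2}  "c"  orig:{B,S}
  [2..2]={S,T1}  "b"  orig:{S}
  [0..1]={B}  "ac"
  [1..2]=∅  "cb"
  [0..2]=∅  "acb"

S ∉ T[0,2] ⇒ NO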